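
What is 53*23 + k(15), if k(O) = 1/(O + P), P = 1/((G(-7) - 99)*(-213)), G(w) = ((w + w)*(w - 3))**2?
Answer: 75954794699/62305694 ≈ 1219.1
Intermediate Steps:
G(w) = 4*w**2*(-3 + w)**2 (G(w) = ((2*w)*(-3 + w))**2 = (2*w*(-3 + w))**2 = 4*w**2*(-3 + w)**2)
P = -1/4153713 (P = 1/(4*(-7)**2*(-3 - 7)**2 - 99*(-213)) = -1/213/(4*49*(-10)**2 - 99) = -1/213/(4*49*100 - 99) = -1/213/(19600 - 99) = -1/213/19501 = (1/19501)*(-1/213) = -1/4153713 ≈ -2.4075e-7)
k(O) = 1/(-1/4153713 + O) (k(O) = 1/(O - 1/4153713) = 1/(-1/4153713 + O))
53*23 + k(15) = 53*23 + 4153713/(-1 + 4153713*15) = 1219 + 4153713/(-1 + 62305695) = 1219 + 4153713/62305694 = 75954794699/62305694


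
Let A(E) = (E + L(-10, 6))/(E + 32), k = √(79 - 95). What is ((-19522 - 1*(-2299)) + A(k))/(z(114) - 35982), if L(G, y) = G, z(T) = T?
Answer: 559757/1165710 - I/222040 ≈ 0.48019 - 4.5037e-6*I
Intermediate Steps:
k = 4*I (k = √(-16) = 4*I ≈ 4.0*I)
A(E) = (-10 + E)/(32 + E) (A(E) = (E - 10)/(E + 32) = (-10 + E)/(32 + E))
((-19522 - 1*(-2299)) + A(k))/(z(114) - 35982) = ((-19522 - 1*(-2299)) + (-10 + 4*I)/(32 + 4*I))/(114 - 35982) = ((-19522 + 2299) + ((32 - 4*I)/1040)*(-10 + 4*I))/(-35868) = (-17223 + (-10 + 4*I)*(32 - 4*I)/1040)*(-1/35868) = 5741/11956 - (-10 + 4*I)*(32 - 4*I)/37302720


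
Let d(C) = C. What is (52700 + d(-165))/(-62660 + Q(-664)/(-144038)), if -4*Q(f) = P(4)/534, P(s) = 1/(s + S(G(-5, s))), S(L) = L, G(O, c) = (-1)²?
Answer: -80815948004400/96391497134399 ≈ -0.83841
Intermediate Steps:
G(O, c) = 1
P(s) = 1/(1 + s) (P(s) = 1/(s + 1) = 1/(1 + s))
Q(f) = -1/10680 (Q(f) = -1/(4*(1 + 4)*534) = -1/(4*5*534) = -1/(20*534) = -¼*1/2670 = -1/10680)
(52700 + d(-165))/(-62660 + Q(-664)/(-144038)) = (52700 - 165)/(-62660 - 1/10680/(-144038)) = 52535/(-62660 - 1/10680*(-1/144038)) = 52535/(-62660 + 1/1538325840) = 52535/(-96391497134399/1538325840) = 52535*(-1538325840/96391497134399) = -80815948004400/96391497134399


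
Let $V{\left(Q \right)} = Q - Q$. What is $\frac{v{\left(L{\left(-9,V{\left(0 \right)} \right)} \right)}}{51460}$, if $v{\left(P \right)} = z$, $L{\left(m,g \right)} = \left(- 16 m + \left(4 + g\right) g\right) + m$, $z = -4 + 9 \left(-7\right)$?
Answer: $- \frac{67}{51460} \approx -0.001302$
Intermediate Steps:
$V{\left(Q \right)} = 0$
$z = -67$ ($z = -4 - 63 = -67$)
$L{\left(m,g \right)} = - 15 m + g \left(4 + g\right)$ ($L{\left(m,g \right)} = \left(- 16 m + g \left(4 + g\right)\right) + m = - 15 m + g \left(4 + g\right)$)
$v{\left(P \right)} = -67$
$\frac{v{\left(L{\left(-9,V{\left(0 \right)} \right)} \right)}}{51460} = - \frac{67}{51460}$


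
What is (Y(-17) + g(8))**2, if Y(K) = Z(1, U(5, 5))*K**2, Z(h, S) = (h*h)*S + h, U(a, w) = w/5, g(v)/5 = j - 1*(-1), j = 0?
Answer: 339889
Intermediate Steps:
g(v) = 5 (g(v) = 5*(0 - 1*(-1)) = 5*(0 + 1) = 5*1 = 5)
U(a, w) = w/5 (U(a, w) = w*(1/5) = w/5)
Z(h, S) = h + S*h**2 (Z(h, S) = h**2*S + h = S*h**2 + h = h + S*h**2)
Y(K) = 2*K**2 (Y(K) = (1*(1 + ((1/5)*5)*1))*K**2 = (1*(1 + 1*1))*K**2 = (1*(1 + 1))*K**2 = (1*2)*K**2 = 2*K**2)
(Y(-17) + g(8))**2 = (2*(-17)**2 + 5)**2 = (2*289 + 5)**2 = (578 + 5)**2 = 583**2 = 339889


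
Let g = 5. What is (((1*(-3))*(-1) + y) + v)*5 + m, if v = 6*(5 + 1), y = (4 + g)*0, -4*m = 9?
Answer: 771/4 ≈ 192.75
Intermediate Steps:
m = -9/4 (m = -¼*9 = -9/4 ≈ -2.2500)
y = 0 (y = (4 + 5)*0 = 9*0 = 0)
v = 36 (v = 6*6 = 36)
(((1*(-3))*(-1) + y) + v)*5 + m = (((1*(-3))*(-1) + 0) + 36)*5 - 9/4 = ((-3*(-1) + 0) + 36)*5 - 9/4 = ((3 + 0) + 36)*5 - 9/4 = (3 + 36)*5 - 9/4 = 39*5 - 9/4 = 195 - 9/4 = 771/4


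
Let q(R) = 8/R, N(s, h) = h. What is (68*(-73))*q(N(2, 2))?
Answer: -19856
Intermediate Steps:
(68*(-73))*q(N(2, 2)) = (68*(-73))*(8/2) = -39712/2 = -4964*4 = -19856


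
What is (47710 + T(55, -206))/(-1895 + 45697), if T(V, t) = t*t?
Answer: 45073/21901 ≈ 2.0580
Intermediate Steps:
T(V, t) = t²
(47710 + T(55, -206))/(-1895 + 45697) = (47710 + (-206)²)/(-1895 + 45697) = (47710 + 42436)/43802 = 90146*(1/43802) = 45073/21901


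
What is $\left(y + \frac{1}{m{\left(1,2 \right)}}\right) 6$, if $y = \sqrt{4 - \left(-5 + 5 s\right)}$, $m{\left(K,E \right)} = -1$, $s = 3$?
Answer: $-6 + 6 i \sqrt{6} \approx -6.0 + 14.697 i$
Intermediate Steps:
$y = i \sqrt{6}$ ($y = \sqrt{4 + \left(\left(-5\right) 3 + 5\right)} = \sqrt{4 + \left(-15 + 5\right)} = \sqrt{4 - 10} = \sqrt{-6} = i \sqrt{6} \approx 2.4495 i$)
$\left(y + \frac{1}{m{\left(1,2 \right)}}\right) 6 = \left(i \sqrt{6} + \frac{1}{-1}\right) 6 = \left(i \sqrt{6} - 1\right) 6 = \left(-1 + i \sqrt{6}\right) 6 = -6 + 6 i \sqrt{6}$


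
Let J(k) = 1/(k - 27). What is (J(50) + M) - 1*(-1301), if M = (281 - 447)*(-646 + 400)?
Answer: 969152/23 ≈ 42137.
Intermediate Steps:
J(k) = 1/(-27 + k)
M = 40836 (M = -166*(-246) = 40836)
(J(50) + M) - 1*(-1301) = (1/(-27 + 50) + 40836) - 1*(-1301) = (1/23 + 40836) + 1301 = 939229/23 + 1301 = 969152/23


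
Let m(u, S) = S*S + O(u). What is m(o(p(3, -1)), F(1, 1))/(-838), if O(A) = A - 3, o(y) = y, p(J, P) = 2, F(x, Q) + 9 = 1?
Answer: -63/838 ≈ -0.075179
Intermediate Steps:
F(x, Q) = -8 (F(x, Q) = -9 + 1 = -8)
O(A) = -3 + A
m(u, S) = -3 + u + S**2 (m(u, S) = S*S + (-3 + u) = S**2 + (-3 + u) = -3 + u + S**2)
m(o(p(3, -1)), F(1, 1))/(-838) = (-3 + 2 + (-8)**2)/(-838) = (-3 + 2 + 64)*(-1/838) = 63*(-1/838) = -63/838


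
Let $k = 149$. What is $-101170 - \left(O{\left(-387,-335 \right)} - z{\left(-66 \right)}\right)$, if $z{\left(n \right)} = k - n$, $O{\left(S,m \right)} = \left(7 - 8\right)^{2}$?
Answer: $-100956$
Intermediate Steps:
$O{\left(S,m \right)} = 1$ ($O{\left(S,m \right)} = \left(-1\right)^{2} = 1$)
$z{\left(n \right)} = 149 - n$
$-101170 - \left(O{\left(-387,-335 \right)} - z{\left(-66 \right)}\right) = -101170 - \left(1 - \left(149 - -66\right)\right) = -101170 - \left(1 - \left(149 + 66\right)\right) = -101170 - \left(1 - 215\right) = -101170 - -214 = -101170 + 214 = -100956$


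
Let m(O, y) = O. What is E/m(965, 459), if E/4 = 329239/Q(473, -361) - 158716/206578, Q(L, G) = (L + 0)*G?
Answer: -38045906916/3403922977081 ≈ -0.011177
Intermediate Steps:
Q(L, G) = G*L (Q(L, G) = L*G = G*L)
E = -190229534580/17636906617 (E = 4*(329239/((-361*473)) - 158716/206578) = 4*(329239/(-170753) - 158716*1/206578) = 4*(329239*(-1/170753) - 79358/103289) = 4*(-329239/170753 - 79358/103289) = 4*(-47557383645/17636906617) = -190229534580/17636906617 ≈ -10.786)
E/m(965, 459) = -190229534580/17636906617/965 = -190229534580/17636906617*1/965 = -38045906916/3403922977081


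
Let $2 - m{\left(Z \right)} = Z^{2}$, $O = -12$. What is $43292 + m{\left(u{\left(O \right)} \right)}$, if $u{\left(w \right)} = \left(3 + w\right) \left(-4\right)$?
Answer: $41998$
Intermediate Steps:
$u{\left(w \right)} = -12 - 4 w$
$m{\left(Z \right)} = 2 - Z^{2}$
$43292 + m{\left(u{\left(O \right)} \right)} = 43292 + \left(2 - \left(-12 - -48\right)^{2}\right) = 43292 + \left(2 - \left(-12 + 48\right)^{2}\right) = 43292 + \left(2 - 36^{2}\right) = 43292 + \left(2 - 1296\right) = 43292 - 1294 = 41998$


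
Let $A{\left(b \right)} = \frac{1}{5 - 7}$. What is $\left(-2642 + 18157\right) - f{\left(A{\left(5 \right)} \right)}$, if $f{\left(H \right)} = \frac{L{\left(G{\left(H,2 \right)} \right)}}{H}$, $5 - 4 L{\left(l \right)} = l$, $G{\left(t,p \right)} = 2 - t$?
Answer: $\frac{62065}{4} \approx 15516.0$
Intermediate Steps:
$L{\left(l \right)} = \frac{5}{4} - \frac{l}{4}$
$A{\left(b \right)} = - \frac{1}{2}$ ($A{\left(b \right)} = \frac{1}{-2} = - \frac{1}{2}$)
$f{\left(H \right)} = \frac{\frac{3}{4} + \frac{H}{4}}{H}$ ($f{\left(H \right)} = \frac{\frac{5}{4} - \frac{2 - H}{4}}{H} = \frac{\frac{5}{4} + \left(- \frac{1}{2} + \frac{H}{4}\right)}{H} = \frac{\frac{3}{4} + \frac{H}{4}}{H}$)
$\left(-2642 + 18157\right) - f{\left(A{\left(5 \right)} \right)} = \left(-2642 + 18157\right) - \frac{3 - \frac{1}{2}}{4 \left(- \frac{1}{2}\right)} = 15515 - \frac{1}{4} \left(-2\right) \frac{5}{2} = 15515 - - \frac{5}{4} = 15515 + \frac{5}{4} = \frac{62065}{4}$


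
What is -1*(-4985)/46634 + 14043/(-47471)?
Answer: -418238327/2213762614 ≈ -0.18893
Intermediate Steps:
-1*(-4985)/46634 + 14043/(-47471) = 4985*(1/46634) + 14043*(-1/47471) = 4985/46634 - 14043/47471 = -418238327/2213762614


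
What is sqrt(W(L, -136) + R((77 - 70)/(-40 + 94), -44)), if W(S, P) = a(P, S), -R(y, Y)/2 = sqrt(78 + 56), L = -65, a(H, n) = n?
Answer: sqrt(-65 - 2*sqrt(134)) ≈ 9.3889*I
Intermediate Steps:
R(y, Y) = -2*sqrt(134) (R(y, Y) = -2*sqrt(78 + 56) = -2*sqrt(134))
W(S, P) = S
sqrt(W(L, -136) + R((77 - 70)/(-40 + 94), -44)) = sqrt(-65 - 2*sqrt(134))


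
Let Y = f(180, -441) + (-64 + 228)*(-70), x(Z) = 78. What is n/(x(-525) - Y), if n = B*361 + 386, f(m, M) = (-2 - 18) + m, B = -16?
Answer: -2695/5699 ≈ -0.47289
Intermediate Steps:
f(m, M) = -20 + m
Y = -11320 (Y = (-20 + 180) + (-64 + 228)*(-70) = 160 + 164*(-70) = 160 - 11480 = -11320)
n = -5390 (n = -16*361 + 386 = -5776 + 386 = -5390)
n/(x(-525) - Y) = -5390/(78 - 1*(-11320)) = -5390/(78 + 11320) = -5390/11398 = -5390*1/11398 = -2695/5699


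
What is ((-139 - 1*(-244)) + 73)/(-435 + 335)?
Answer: -89/50 ≈ -1.7800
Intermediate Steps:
((-139 - 1*(-244)) + 73)/(-435 + 335) = ((-139 + 244) + 73)/(-100) = (105 + 73)*(-1/100) = 178*(-1/100) = -89/50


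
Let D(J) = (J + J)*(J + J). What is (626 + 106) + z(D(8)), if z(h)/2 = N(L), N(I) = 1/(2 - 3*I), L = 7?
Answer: 13906/19 ≈ 731.89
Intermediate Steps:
D(J) = 4*J**2 (D(J) = (2*J)*(2*J) = 4*J**2)
z(h) = -2/19 (z(h) = 2*(-1/(-2 + 3*7)) = 2*(-1/(-2 + 21)) = 2*(-1/19) = -2/19)
(626 + 106) + z(D(8)) = (626 + 106) - 2/19 = 732 - 2/19 = 13906/19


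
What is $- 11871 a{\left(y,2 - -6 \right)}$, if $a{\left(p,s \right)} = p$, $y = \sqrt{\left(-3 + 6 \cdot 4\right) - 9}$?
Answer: $- 23742 \sqrt{3} \approx -41122.0$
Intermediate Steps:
$y = 2 \sqrt{3}$ ($y = \sqrt{\left(-3 + 24\right) - 9} = \sqrt{21 - 9} = \sqrt{12} = 2 \sqrt{3} \approx 3.4641$)
$- 11871 a{\left(y,2 - -6 \right)} = - 11871 \cdot 2 \sqrt{3} = - 23742 \sqrt{3}$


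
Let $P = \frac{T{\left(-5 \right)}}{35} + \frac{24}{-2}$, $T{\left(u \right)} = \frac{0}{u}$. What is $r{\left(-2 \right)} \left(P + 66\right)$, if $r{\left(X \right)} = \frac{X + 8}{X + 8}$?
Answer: $54$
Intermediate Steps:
$T{\left(u \right)} = 0$
$r{\left(X \right)} = 1$ ($r{\left(X \right)} = \frac{8 + X}{8 + X} = 1$)
$P = -12$ ($P = \frac{0}{35} + \frac{24}{-2} = 0 \cdot \frac{1}{35} + 24 \left(- \frac{1}{2}\right) = 0 - 12 = -12$)
$r{\left(-2 \right)} \left(P + 66\right) = 1 \left(-12 + 66\right) = 1 \cdot 54 = 54$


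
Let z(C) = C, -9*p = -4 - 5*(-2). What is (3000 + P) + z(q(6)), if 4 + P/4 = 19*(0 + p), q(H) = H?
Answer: 8818/3 ≈ 2939.3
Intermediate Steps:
p = -⅔ (p = -(-4 - 5*(-2))/9 = -(-4 - 1*(-10))/9 = -(-4 + 10)/9 = -⅑*6 = -⅔ ≈ -0.66667)
P = -200/3 (P = -16 + 4*(19*(0 - ⅔)) = -16 + 4*(19*(-⅔)) = -16 + 4*(-38/3) = -16 - 152/3 = -200/3 ≈ -66.667)
(3000 + P) + z(q(6)) = (3000 - 200/3) + 6 = 8800/3 + 6 = 8818/3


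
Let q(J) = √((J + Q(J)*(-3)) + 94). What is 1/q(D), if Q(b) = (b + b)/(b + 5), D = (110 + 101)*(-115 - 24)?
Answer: -I*√6286062088734/428731557 ≈ -0.005848*I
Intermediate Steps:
D = -29329 (D = 211*(-139) = -29329)
Q(b) = 2*b/(5 + b) (Q(b) = (2*b)/(5 + b) = 2*b/(5 + b))
q(J) = √(94 + J - 6*J/(5 + J)) (q(J) = √((J + (2*J/(5 + J))*(-3)) + 94) = √((J - 6*J/(5 + J)) + 94) = √(94 + J - 6*J/(5 + J)))
1/q(D) = 1/(√((470 + (-29329)² + 93*(-29329))/(5 - 29329))) = 1/(√((470 + 860190241 - 2727597)/(-29324))) = 1/(√(-1/29324*857463114)) = 1/(√(-428731557/14662)) = 1/(I*√6286062088734/14662) = -I*√6286062088734/428731557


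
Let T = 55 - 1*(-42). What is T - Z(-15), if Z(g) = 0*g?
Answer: 97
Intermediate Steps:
Z(g) = 0
T = 97 (T = 55 + 42 = 97)
T - Z(-15) = 97 - 1*0 = 97 + 0 = 97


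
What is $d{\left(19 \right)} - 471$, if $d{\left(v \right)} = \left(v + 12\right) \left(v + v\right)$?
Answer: $707$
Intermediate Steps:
$d{\left(v \right)} = 2 v \left(12 + v\right)$ ($d{\left(v \right)} = \left(12 + v\right) 2 v = 2 v \left(12 + v\right)$)
$d{\left(19 \right)} - 471 = 2 \cdot 19 \left(12 + 19\right) - 471 = 2 \cdot 19 \cdot 31 - 471 = 1178 - 471 = 707$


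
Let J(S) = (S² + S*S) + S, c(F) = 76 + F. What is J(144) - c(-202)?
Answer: 41742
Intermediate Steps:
J(S) = S + 2*S² (J(S) = (S² + S²) + S = 2*S² + S = S + 2*S²)
J(144) - c(-202) = 144*(1 + 2*144) - (76 - 202) = 144*(1 + 288) - 1*(-126) = 144*289 + 126 = 41616 + 126 = 41742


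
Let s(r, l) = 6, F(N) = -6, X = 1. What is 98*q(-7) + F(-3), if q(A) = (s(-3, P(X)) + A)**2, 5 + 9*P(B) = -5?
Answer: 92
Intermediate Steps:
P(B) = -10/9 (P(B) = -5/9 + (1/9)*(-5) = -5/9 - 5/9 = -10/9)
q(A) = (6 + A)**2
98*q(-7) + F(-3) = 98*(6 - 7)**2 - 6 = 98*(-1)**2 - 6 = 98*1 - 6 = 98 - 6 = 92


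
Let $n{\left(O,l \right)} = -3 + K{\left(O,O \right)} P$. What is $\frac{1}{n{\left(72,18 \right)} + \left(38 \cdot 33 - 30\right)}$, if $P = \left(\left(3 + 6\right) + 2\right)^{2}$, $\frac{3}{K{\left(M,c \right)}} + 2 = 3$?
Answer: $\frac{1}{1584} \approx 0.00063131$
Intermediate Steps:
$K{\left(M,c \right)} = 3$ ($K{\left(M,c \right)} = \frac{3}{-2 + 3} = \frac{3}{1} = 3 \cdot 1 = 3$)
$P = 121$ ($P = \left(9 + 2\right)^{2} = 11^{2} = 121$)
$n{\left(O,l \right)} = 360$ ($n{\left(O,l \right)} = -3 + 3 \cdot 121 = -3 + 363 = 360$)
$\frac{1}{n{\left(72,18 \right)} + \left(38 \cdot 33 - 30\right)} = \frac{1}{360 + \left(38 \cdot 33 - 30\right)} = \frac{1}{360 + \left(1254 - 30\right)} = \frac{1}{360 + 1224} = \frac{1}{1584}$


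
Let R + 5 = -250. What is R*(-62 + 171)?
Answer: -27795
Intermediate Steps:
R = -255 (R = -5 - 250 = -255)
R*(-62 + 171) = -255*(-62 + 171) = -255*109 = -27795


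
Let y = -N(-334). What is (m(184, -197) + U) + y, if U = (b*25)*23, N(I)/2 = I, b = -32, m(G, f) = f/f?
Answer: -17731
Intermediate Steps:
m(G, f) = 1
N(I) = 2*I
y = 668 (y = -2*(-334) = -1*(-668) = 668)
U = -18400 (U = -32*25*23 = -800*23 = -18400)
(m(184, -197) + U) + y = (1 - 18400) + 668 = -18399 + 668 = -17731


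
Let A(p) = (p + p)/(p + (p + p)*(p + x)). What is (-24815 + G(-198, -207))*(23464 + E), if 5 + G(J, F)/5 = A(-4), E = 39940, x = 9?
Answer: -1574897720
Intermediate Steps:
A(p) = 2*p/(p + 2*p*(9 + p)) (A(p) = (p + p)/(p + (p + p)*(p + 9)) = (2*p)/(p + (2*p)*(9 + p)) = (2*p)/(p + 2*p*(9 + p)) = 2*p/(p + 2*p*(9 + p)))
G(J, F) = -265/11 (G(J, F) = -25 + 5*(2/(19 + 2*(-4))) = -25 + 5*(2/(19 - 8)) = -25 + 5*(2/11) = -25 + 10/11 = -265/11)
(-24815 + G(-198, -207))*(23464 + E) = (-24815 - 265/11)*(23464 + 39940) = -273230/11*63404 = -1574897720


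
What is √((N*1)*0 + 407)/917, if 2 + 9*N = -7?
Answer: √407/917 ≈ 0.022000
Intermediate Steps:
N = -1 (N = -2/9 + (⅑)*(-7) = -2/9 - 7/9 = -1)
√((N*1)*0 + 407)/917 = √(-1*1*0 + 407)/917 = √(-1*0 + 407)*(1/917) = √(0 + 407)*(1/917) = √407*(1/917) = √407/917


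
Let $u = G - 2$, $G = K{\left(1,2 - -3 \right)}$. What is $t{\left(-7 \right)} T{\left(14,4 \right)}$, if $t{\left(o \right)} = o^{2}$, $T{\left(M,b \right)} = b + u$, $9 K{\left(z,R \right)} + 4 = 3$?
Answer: $\frac{833}{9} \approx 92.556$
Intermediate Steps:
$K{\left(z,R \right)} = - \frac{1}{9}$ ($K{\left(z,R \right)} = - \frac{4}{9} + \frac{1}{9} \cdot 3 = - \frac{4}{9} + \frac{1}{3} = - \frac{1}{9}$)
$G = - \frac{1}{9} \approx -0.11111$
$u = - \frac{19}{9}$ ($u = - \frac{1}{9} - 2 = - \frac{19}{9} \approx -2.1111$)
$T{\left(M,b \right)} = - \frac{19}{9} + b$ ($T{\left(M,b \right)} = b - \frac{19}{9} = - \frac{19}{9} + b$)
$t{\left(-7 \right)} T{\left(14,4 \right)} = \left(-7\right)^{2} \left(- \frac{19}{9} + 4\right) = 49 \cdot \frac{17}{9} = \frac{833}{9}$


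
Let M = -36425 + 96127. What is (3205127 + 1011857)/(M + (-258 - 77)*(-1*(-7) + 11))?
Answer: 527123/6709 ≈ 78.570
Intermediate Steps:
M = 59702
(3205127 + 1011857)/(M + (-258 - 77)*(-1*(-7) + 11)) = (3205127 + 1011857)/(59702 + (-258 - 77)*(-1*(-7) + 11)) = 4216984/(59702 - 335*(7 + 11)) = 4216984/(59702 - 335*18) = 4216984/(59702 - 6030) = 4216984/53672 = 4216984*(1/53672) = 527123/6709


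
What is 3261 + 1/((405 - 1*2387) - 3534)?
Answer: 17987675/5516 ≈ 3261.0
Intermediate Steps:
3261 + 1/((405 - 1*2387) - 3534) = 3261 + 1/((405 - 2387) - 3534) = 3261 + 1/(-1982 - 3534) = 3261 + 1/(-5516) = 3261 - 1/5516 = 17987675/5516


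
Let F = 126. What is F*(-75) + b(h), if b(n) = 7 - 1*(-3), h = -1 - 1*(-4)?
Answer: -9440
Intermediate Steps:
h = 3 (h = -1 + 4 = 3)
b(n) = 10 (b(n) = 7 + 3 = 10)
F*(-75) + b(h) = 126*(-75) + 10 = -9450 + 10 = -9440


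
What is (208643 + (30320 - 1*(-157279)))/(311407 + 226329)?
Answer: 198121/268868 ≈ 0.73687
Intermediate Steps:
(208643 + (30320 - 1*(-157279)))/(311407 + 226329) = (208643 + (30320 + 157279))/537736 = (208643 + 187599)*(1/537736) = 396242*(1/537736) = 198121/268868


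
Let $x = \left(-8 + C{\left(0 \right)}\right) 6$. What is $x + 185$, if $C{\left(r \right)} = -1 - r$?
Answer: $131$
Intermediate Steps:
$x = -54$ ($x = \left(-8 - 1\right) 6 = \left(-9\right) 6 = -54$)
$x + 185 = -54 + 185 = 131$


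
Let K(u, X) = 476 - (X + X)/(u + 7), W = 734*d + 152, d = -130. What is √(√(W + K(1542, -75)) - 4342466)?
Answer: √(-10419317262866 + 1549*I*√227443787242)/1549 ≈ 0.073873 + 2083.9*I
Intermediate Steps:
W = -95268 (W = 734*(-130) + 152 = -95420 + 152 = -95268)
K(u, X) = 476 - 2*X/(7 + u)
√(√(W + K(1542, -75)) - 4342466) = √(√(-95268 + 2*(1666 - 1*(-75) + 238*1542)/(7 + 1542)) - 4342466) = √(√(-95268 + 2*(1666 + 75 + 366996)/1549) - 4342466) = √(√(-95268 + 2*(1/1549)*368737) - 4342466) = √(√(-95268 + 737474/1549) - 4342466) = √(√(-146832658/1549) - 4342466) = √(I*√227443787242/1549 - 4342466) = √(-4342466 + I*√227443787242/1549)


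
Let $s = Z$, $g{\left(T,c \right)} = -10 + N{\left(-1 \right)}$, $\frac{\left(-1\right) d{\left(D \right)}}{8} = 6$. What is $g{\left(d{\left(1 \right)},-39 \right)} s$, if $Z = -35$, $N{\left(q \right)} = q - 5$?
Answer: $560$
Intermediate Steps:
$N{\left(q \right)} = -5 + q$ ($N{\left(q \right)} = q - 5 = -5 + q$)
$d{\left(D \right)} = -48$ ($d{\left(D \right)} = \left(-8\right) 6 = -48$)
$g{\left(T,c \right)} = -16$ ($g{\left(T,c \right)} = -10 - 6 = -16$)
$s = -35$
$g{\left(d{\left(1 \right)},-39 \right)} s = \left(-16\right) \left(-35\right) = 560$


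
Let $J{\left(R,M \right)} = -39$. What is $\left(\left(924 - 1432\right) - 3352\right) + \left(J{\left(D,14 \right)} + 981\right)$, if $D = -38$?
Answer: $-2918$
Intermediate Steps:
$\left(\left(924 - 1432\right) - 3352\right) + \left(J{\left(D,14 \right)} + 981\right) = \left(\left(924 - 1432\right) - 3352\right) + \left(-39 + 981\right) = \left(\left(924 - 1432\right) - 3352\right) + 942 = \left(-508 - 3352\right) + 942 = -3860 + 942 = -2918$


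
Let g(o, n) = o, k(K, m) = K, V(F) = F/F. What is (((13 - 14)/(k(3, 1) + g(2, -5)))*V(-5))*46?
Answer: -46/5 ≈ -9.2000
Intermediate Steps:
V(F) = 1
(((13 - 14)/(k(3, 1) + g(2, -5)))*V(-5))*46 = (((13 - 14)/(3 + 2))*1)*46 = (-1/5*1)*46 = (-1*⅕*1)*46 = -⅕*1*46 = -⅕*46 = -46/5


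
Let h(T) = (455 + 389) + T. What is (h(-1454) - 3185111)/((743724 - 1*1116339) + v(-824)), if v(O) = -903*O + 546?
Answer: -1061907/124001 ≈ -8.5637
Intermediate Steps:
v(O) = 546 - 903*O
h(T) = 844 + T
(h(-1454) - 3185111)/((743724 - 1*1116339) + v(-824)) = ((844 - 1454) - 3185111)/((743724 - 1*1116339) + (546 - 903*(-824))) = (-610 - 3185111)/((743724 - 1116339) + (546 + 744072)) = -3185721/(-372615 + 744618) = -3185721/372003 = -3185721*1/372003 = -1061907/124001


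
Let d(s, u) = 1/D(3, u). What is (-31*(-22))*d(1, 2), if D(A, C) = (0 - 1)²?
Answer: 682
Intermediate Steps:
D(A, C) = 1 (D(A, C) = (-1)² = 1)
d(s, u) = 1 (d(s, u) = 1/1 = 1)
(-31*(-22))*d(1, 2) = -31*(-22)*1 = 682*1 = 682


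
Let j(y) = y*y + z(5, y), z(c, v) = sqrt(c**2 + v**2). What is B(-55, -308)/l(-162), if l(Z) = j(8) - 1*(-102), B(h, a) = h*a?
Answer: 23240/227 - 140*sqrt(89)/227 ≈ 96.561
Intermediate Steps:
B(h, a) = a*h
j(y) = y**2 + sqrt(25 + y**2) (j(y) = y*y + sqrt(5**2 + y**2) = y**2 + sqrt(25 + y**2))
l(Z) = 166 + sqrt(89) (l(Z) = (8**2 + sqrt(25 + 8**2)) - 1*(-102) = (64 + sqrt(25 + 64)) + 102 = (64 + sqrt(89)) + 102 = 166 + sqrt(89))
B(-55, -308)/l(-162) = (-308*(-55))/(166 + sqrt(89)) = 16940/(166 + sqrt(89))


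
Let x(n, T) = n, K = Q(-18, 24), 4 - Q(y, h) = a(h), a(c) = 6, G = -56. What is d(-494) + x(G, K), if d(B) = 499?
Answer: 443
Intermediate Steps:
Q(y, h) = -2 (Q(y, h) = 4 - 1*6 = 4 - 6 = -2)
K = -2
d(-494) + x(G, K) = 499 - 56 = 443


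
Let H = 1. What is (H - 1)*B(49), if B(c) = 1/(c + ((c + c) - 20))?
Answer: 0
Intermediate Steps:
B(c) = 1/(-20 + 3*c) (B(c) = 1/(c + (2*c - 20)) = 1/(c + (-20 + 2*c)) = 1/(-20 + 3*c))
(H - 1)*B(49) = (1 - 1)/(-20 + 3*49) = 0/(-20 + 147) = 0/127 = 0*(1/127) = 0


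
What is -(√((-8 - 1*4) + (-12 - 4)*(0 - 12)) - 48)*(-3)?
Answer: -144 + 18*√5 ≈ -103.75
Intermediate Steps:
-(√((-8 - 1*4) + (-12 - 4)*(0 - 12)) - 48)*(-3) = -(√((-8 - 4) - 16*(-12)) - 48)*(-3) = -(√(-12 + 192) - 48)*(-3) = -(√180 - 48)*(-3) = -(6*√5 - 48)*(-3) = -(-48 + 6*√5)*(-3) = -(144 - 18*√5) = -144 + 18*√5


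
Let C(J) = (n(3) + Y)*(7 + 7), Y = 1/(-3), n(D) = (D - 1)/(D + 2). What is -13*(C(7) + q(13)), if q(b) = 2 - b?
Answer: 1963/15 ≈ 130.87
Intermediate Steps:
n(D) = (-1 + D)/(2 + D)
Y = -1/3 ≈ -0.33333
C(J) = 14/15 (C(J) = ((-1 + 3)/(2 + 3) - 1/3)*(7 + 7) = (2/5 - 1/3)*14 = (1/15)*14 = 14/15)
-13*(C(7) + q(13)) = -13*(14/15 + (2 - 1*13)) = -13*(14/15 + (2 - 13)) = -13*(14/15 - 11) = -13*(-151/15) = 1963/15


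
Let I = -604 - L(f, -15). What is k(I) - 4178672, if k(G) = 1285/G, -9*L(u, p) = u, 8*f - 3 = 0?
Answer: -12113976296/2899 ≈ -4.1787e+6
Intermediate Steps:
f = 3/8 (f = 3/8 + (1/8)*0 = 3/8 + 0 = 3/8 ≈ 0.37500)
L(u, p) = -u/9
I = -14495/24 (I = -604 - (-1)*3/(9*8) = -604 - 1*(-1/24) = -604 + 1/24 = -14495/24 ≈ -603.96)
k(I) - 4178672 = 1285/(-14495/24) - 4178672 = 1285*(-24/14495) - 4178672 = -6168/2899 - 4178672 = -12113976296/2899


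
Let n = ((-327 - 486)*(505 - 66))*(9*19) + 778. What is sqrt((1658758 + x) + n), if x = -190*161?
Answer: 3*I*sqrt(6600239) ≈ 7707.3*I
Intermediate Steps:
x = -30590
n = -61030319 (n = -813*439*171 + 778 = -356907*171 + 778 = -61031097 + 778 = -61030319)
sqrt((1658758 + x) + n) = sqrt((1658758 - 30590) - 61030319) = sqrt(1628168 - 61030319) = sqrt(-59402151) = 3*I*sqrt(6600239)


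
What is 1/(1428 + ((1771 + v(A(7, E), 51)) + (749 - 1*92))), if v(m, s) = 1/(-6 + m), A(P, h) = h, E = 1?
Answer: 5/19279 ≈ 0.00025935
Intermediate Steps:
1/(1428 + ((1771 + v(A(7, E), 51)) + (749 - 1*92))) = 1/(1428 + ((1771 + 1/(-6 + 1)) + (749 - 1*92))) = 1/(1428 + ((1771 + 1/(-5)) + (749 - 92))) = 1/(1428 + ((1771 - ⅕) + 657)) = 1/(1428 + (8854/5 + 657)) = 1/(1428 + 12139/5) = 1/(19279/5) = 5/19279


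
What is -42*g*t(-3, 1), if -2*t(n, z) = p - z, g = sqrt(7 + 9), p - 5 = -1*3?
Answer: 84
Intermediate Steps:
p = 2 (p = 5 - 1*3 = 5 - 3 = 2)
g = 4 (g = sqrt(16) = 4)
t(n, z) = -1 + z/2 (t(n, z) = -(2 - z)/2 = -1 + z/2)
-42*g*t(-3, 1) = -168*(-1 + (1/2)*1) = -168*(-1 + 1/2) = -168*(-1)/2 = -42*(-2) = 84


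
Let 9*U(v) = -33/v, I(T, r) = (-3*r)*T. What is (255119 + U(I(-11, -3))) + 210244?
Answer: 12564802/27 ≈ 4.6536e+5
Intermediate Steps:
I(T, r) = -3*T*r
U(v) = -11/(3*v) (U(v) = (-33/v)/9 = -11/(3*v))
(255119 + U(I(-11, -3))) + 210244 = (255119 - 11/(3*((-3*(-11)*(-3))))) + 210244 = (255119 - 11/3/(-99)) + 210244 = (255119 - 11/3*(-1/99)) + 210244 = (255119 + 1/27) + 210244 = 6888214/27 + 210244 = 12564802/27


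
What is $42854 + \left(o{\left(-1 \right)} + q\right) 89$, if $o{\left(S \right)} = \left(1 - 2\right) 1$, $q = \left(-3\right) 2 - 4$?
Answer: $41875$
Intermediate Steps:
$q = -10$ ($q = -6 - 4 = -10$)
$o{\left(S \right)} = -1$ ($o{\left(S \right)} = \left(-1\right) 1 = -1$)
$42854 + \left(o{\left(-1 \right)} + q\right) 89 = 42854 + \left(-1 - 10\right) 89 = 42854 - 979 = 41875$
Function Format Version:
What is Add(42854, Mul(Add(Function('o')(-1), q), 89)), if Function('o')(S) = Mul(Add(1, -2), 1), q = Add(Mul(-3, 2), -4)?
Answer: 41875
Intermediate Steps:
q = -10 (q = Add(-6, -4) = -10)
Function('o')(S) = -1 (Function('o')(S) = Mul(-1, 1) = -1)
Add(42854, Mul(Add(Function('o')(-1), q), 89)) = Add(42854, Mul(Add(-1, -10), 89)) = Add(42854, Mul(-11, 89)) = Add(42854, -979) = 41875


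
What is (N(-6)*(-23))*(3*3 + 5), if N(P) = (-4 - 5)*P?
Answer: -17388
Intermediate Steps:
N(P) = -9*P
(N(-6)*(-23))*(3*3 + 5) = (-9*(-6)*(-23))*(3*3 + 5) = (54*(-23))*(9 + 5) = -1242*14 = -17388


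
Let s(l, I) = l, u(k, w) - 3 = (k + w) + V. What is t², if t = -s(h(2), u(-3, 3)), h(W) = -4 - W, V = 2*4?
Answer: 36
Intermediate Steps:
V = 8
u(k, w) = 11 + k + w (u(k, w) = 3 + ((k + w) + 8) = 3 + (8 + k + w) = 11 + k + w)
t = 6 (t = -(-4 - 1*2) = -(-4 - 2) = -1*(-6) = 6)
t² = 6² = 36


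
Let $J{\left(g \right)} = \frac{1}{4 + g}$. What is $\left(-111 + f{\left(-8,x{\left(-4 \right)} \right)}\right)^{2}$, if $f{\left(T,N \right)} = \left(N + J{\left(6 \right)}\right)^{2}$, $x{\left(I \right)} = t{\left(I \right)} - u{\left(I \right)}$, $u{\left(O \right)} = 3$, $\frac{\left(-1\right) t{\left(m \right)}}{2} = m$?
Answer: $\frac{72233001}{10000} \approx 7223.3$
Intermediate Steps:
$t{\left(m \right)} = - 2 m$
$x{\left(I \right)} = -3 - 2 I$ ($x{\left(I \right)} = - 2 I - 3 = -3 - 2 I$)
$f{\left(T,N \right)} = \left(\frac{1}{10} + N\right)^{2}$ ($f{\left(T,N \right)} = \left(N + \frac{1}{4 + 6}\right)^{2} = \left(N + \frac{1}{10}\right)^{2} = \left(\frac{1}{10} + N\right)^{2}$)
$\left(-111 + f{\left(-8,x{\left(-4 \right)} \right)}\right)^{2} = \left(-111 + \frac{\left(1 + 10 \left(-3 - -8\right)\right)^{2}}{100}\right)^{2} = \left(-111 + \frac{\left(1 + 10 \left(-3 + 8\right)\right)^{2}}{100}\right)^{2} = \left(-111 + \frac{\left(1 + 10 \cdot 5\right)^{2}}{100}\right)^{2} = \left(-111 + \frac{\left(1 + 50\right)^{2}}{100}\right)^{2} = \left(-111 + \frac{51^{2}}{100}\right)^{2} = \left(-111 + \frac{1}{100} \cdot 2601\right)^{2} = \left(-111 + \frac{2601}{100}\right)^{2} = \left(- \frac{8499}{100}\right)^{2} = \frac{72233001}{10000}$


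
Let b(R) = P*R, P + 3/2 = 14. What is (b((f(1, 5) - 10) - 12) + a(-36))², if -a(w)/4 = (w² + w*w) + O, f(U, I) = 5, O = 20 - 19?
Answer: 448126561/4 ≈ 1.1203e+8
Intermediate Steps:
O = 1
P = 25/2 (P = -3/2 + 14 = 25/2 ≈ 12.500)
a(w) = -4 - 8*w² (a(w) = -4*((w² + w*w) + 1) = -4*((w² + w²) + 1) = -4*(2*w² + 1) = -4*(1 + 2*w²) = -4 - 8*w²)
b(R) = 25*R/2
(b((f(1, 5) - 10) - 12) + a(-36))² = (25*((5 - 10) - 12)/2 + (-4 - 8*(-36)²))² = (25*(-5 - 12)/2 + (-4 - 8*1296))² = ((25/2)*(-17) + (-4 - 10368))² = (-425/2 - 10372)² = (-21169/2)² = 448126561/4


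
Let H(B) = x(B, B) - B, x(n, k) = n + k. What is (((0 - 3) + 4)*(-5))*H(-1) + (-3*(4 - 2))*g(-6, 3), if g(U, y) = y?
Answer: -13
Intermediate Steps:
x(n, k) = k + n
H(B) = B (H(B) = (B + B) - B = 2*B - B = B)
(((0 - 3) + 4)*(-5))*H(-1) + (-3*(4 - 2))*g(-6, 3) = (((0 - 3) + 4)*(-5))*(-1) - 3*(4 - 2)*3 = ((-3 + 4)*(-5))*(-1) - 3*2*3 = (1*(-5))*(-1) - 6*3 = -5*(-1) - 18 = 5 - 18 = -13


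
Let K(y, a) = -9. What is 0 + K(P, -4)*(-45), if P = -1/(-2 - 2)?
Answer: 405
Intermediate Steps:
P = ¼ (P = -1/(-4) = -1*(-¼) = ¼ ≈ 0.25000)
0 + K(P, -4)*(-45) = 0 - 9*(-45) = 0 + 405 = 405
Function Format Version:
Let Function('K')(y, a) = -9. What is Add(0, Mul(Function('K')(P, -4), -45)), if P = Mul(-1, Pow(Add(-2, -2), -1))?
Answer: 405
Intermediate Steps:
P = Rational(1, 4) (P = Mul(-1, Pow(-4, -1)) = Mul(-1, Rational(-1, 4)) = Rational(1, 4) ≈ 0.25000)
Add(0, Mul(Function('K')(P, -4), -45)) = Add(0, Mul(-9, -45)) = Add(0, 405) = 405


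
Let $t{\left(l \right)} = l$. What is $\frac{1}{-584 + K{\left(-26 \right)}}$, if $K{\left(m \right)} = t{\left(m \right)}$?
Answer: $- \frac{1}{610} \approx -0.0016393$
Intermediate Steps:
$K{\left(m \right)} = m$
$\frac{1}{-584 + K{\left(-26 \right)}} = \frac{1}{-584 - 26} = \frac{1}{-610} = - \frac{1}{610}$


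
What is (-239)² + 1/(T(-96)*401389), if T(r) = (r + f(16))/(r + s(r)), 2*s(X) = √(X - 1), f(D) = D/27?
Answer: 3691366312271/64623629 - 27*I*√97/2067956128 ≈ 57121.0 - 1.2859e-7*I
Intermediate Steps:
f(D) = D/27 (f(D) = D*(1/27) = D/27)
s(X) = √(-1 + X)/2 (s(X) = √(X - 1)/2 = √(-1 + X)/2)
T(r) = (16/27 + r)/(r + √(-1 + r)/2) (T(r) = (r + (1/27)*16)/(r + √(-1 + r)/2) = (r + 16/27)/(r + √(-1 + r)/2) = (16/27 + r)/(r + √(-1 + r)/2))
(-239)² + 1/(T(-96)*401389) = (-239)² + 1/((2*(16 + 27*(-96))/(27*(√(-1 - 96) + 2*(-96))))*401389) = 57121 + (1/401389)/(2*(16 - 2592)/(27*(√(-97) - 192))) = 57121 + (1/401389)/((2/27)*(-2576)/(I*√97 - 192)) = 57121 + (1/401389)/((2/27)*(-2576)/(-192 + I*√97)) = 57121 + (1/401389)/(-5152/(27*(-192 + I*√97))) = 57121 + (162/161 - 27*I*√97/5152)*(1/401389) = 57121 + (162/64623629 - 27*I*√97/2067956128) = 3691366312271/64623629 - 27*I*√97/2067956128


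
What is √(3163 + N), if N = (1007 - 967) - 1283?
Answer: 8*√30 ≈ 43.818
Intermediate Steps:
N = -1243 (N = 40 - 1283 = -1243)
√(3163 + N) = √(3163 - 1243) = √1920 = 8*√30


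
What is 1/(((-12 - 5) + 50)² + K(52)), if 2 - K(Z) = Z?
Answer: 1/1039 ≈ 0.00096246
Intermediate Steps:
K(Z) = 2 - Z
1/(((-12 - 5) + 50)² + K(52)) = 1/(((-12 - 5) + 50)² + (2 - 1*52)) = 1/((-17 + 50)² + (2 - 52)) = 1/(33² - 50) = 1/(1089 - 50) = 1/1039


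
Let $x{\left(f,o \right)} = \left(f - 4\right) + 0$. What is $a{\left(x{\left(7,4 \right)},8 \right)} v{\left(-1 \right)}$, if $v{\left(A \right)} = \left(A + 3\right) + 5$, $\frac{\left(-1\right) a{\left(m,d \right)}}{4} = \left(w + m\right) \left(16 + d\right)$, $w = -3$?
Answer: $0$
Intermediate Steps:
$x{\left(f,o \right)} = -4 + f$ ($x{\left(f,o \right)} = \left(-4 + f\right) + 0 = -4 + f$)
$a{\left(m,d \right)} = - 4 \left(-3 + m\right) \left(16 + d\right)$
$v{\left(A \right)} = 8 + A$ ($v{\left(A \right)} = \left(3 + A\right) + 5 = 8 + A$)
$a{\left(x{\left(7,4 \right)},8 \right)} v{\left(-1 \right)} = \left(192 - 64 \left(-4 + 7\right) + 12 \cdot 8 - 32 \left(-4 + 7\right)\right) \left(8 - 1\right) = \left(192 - 192 + 96 - 32 \cdot 3\right) 7 = \left(192 - 192 + 96 - 96\right) 7 = 0 \cdot 7 = 0$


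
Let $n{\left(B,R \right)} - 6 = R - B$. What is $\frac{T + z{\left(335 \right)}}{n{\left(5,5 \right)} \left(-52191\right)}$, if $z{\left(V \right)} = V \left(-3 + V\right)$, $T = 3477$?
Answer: $- \frac{114697}{313146} \approx -0.36627$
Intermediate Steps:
$n{\left(B,R \right)} = 6 + R - B$ ($n{\left(B,R \right)} = 6 - \left(B - R\right) = 6 + R - B$)
$\frac{T + z{\left(335 \right)}}{n{\left(5,5 \right)} \left(-52191\right)} = \frac{3477 + 335 \left(-3 + 335\right)}{\left(6 + 5 - 5\right) \left(-52191\right)} = \frac{3477 + 335 \cdot 332}{\left(6 + 5 - 5\right) \left(-52191\right)} = \frac{3477 + 111220}{6 \left(-52191\right)} = \frac{114697}{-313146} = 114697 \left(- \frac{1}{313146}\right) = - \frac{114697}{313146}$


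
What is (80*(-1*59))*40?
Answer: -188800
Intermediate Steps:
(80*(-1*59))*40 = (80*(-59))*40 = -4720*40 = -188800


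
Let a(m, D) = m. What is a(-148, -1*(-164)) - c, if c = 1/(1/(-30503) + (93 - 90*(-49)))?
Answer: -20328571687/137355008 ≈ -148.00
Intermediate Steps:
c = 30503/137355008 (c = 1/(-1/30503 + (93 + 4410)) = 1/(-1/30503 + 4503) = 1/(137355008/30503) = 30503/137355008 ≈ 0.00022207)
a(-148, -1*(-164)) - c = -148 - 1*30503/137355008 = -148 - 30503/137355008 = -20328571687/137355008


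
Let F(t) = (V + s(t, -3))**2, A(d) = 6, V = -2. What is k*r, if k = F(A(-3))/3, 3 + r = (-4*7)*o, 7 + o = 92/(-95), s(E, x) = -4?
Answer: 250932/95 ≈ 2641.4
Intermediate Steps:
o = -757/95 (o = -7 + 92/(-95) = -7 + 92*(-1/95) = -7 - 92/95 = -757/95 ≈ -7.9684)
F(t) = 36 (F(t) = (-2 - 4)**2 = (-6)**2 = 36)
r = 20911/95 (r = -3 - 4*7*(-757/95) = -3 - 28*(-757/95) = -3 + 21196/95 = 20911/95 ≈ 220.12)
k = 12 (k = 36/3 = 36*(1/3) = 12)
k*r = 12*(20911/95) = 250932/95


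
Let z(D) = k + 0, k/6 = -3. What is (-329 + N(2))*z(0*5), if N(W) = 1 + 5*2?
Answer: 5724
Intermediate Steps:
k = -18 (k = 6*(-3) = -18)
N(W) = 11 (N(W) = 1 + 10 = 11)
z(D) = -18 (z(D) = -18 + 0 = -18)
(-329 + N(2))*z(0*5) = (-329 + 11)*(-18) = -318*(-18) = 5724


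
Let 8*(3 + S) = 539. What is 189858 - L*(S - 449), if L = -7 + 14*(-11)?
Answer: 1023467/8 ≈ 1.2793e+5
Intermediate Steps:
S = 515/8 (S = -3 + (⅛)*539 = -3 + 539/8 = 515/8 ≈ 64.375)
L = -161 (L = -7 - 154 = -161)
189858 - L*(S - 449) = 189858 - (-161)*(515/8 - 449) = 189858 - (-161)*(-3077)/8 = 189858 - 1*495397/8 = 189858 - 495397/8 = 1023467/8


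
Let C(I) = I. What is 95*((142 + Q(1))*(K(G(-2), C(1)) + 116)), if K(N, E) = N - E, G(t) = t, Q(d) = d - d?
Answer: 1524370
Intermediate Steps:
Q(d) = 0
95*((142 + Q(1))*(K(G(-2), C(1)) + 116)) = 95*((142 + 0)*((-2 - 1*1) + 116)) = 95*(142*((-2 - 1) + 116)) = 95*(142*(-3 + 116)) = 95*(142*113) = 95*16046 = 1524370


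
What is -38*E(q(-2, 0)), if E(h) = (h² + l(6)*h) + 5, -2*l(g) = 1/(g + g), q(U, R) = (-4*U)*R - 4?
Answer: -2413/3 ≈ -804.33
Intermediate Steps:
q(U, R) = -4 - 4*R*U (q(U, R) = -4*R*U - 4 = -4 - 4*R*U)
l(g) = -1/(4*g) (l(g) = -1/(2*(g + g)) = -1/(2*g)/2 = -1/(4*g))
E(h) = 5 + h² - h/24 (E(h) = (h² + (-¼/6)*h) + 5 = (h² + (-¼*⅙)*h) + 5 = (h² - h/24) + 5 = 5 + h² - h/24)
-38*E(q(-2, 0)) = -38*(5 + (-4 - 4*0*(-2))² - (-4 - 4*0*(-2))/24) = -38*(5 + (-4 + 0)² - (-4 + 0)/24) = -38*(5 + (-4)² - 1/24*(-4)) = -38*(5 + 16 + ⅙) = -38*127/6 = -2413/3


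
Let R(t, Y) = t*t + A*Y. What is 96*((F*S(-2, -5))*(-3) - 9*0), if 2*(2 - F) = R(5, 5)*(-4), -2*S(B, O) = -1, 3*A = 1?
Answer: -7968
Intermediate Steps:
A = 1/3 (A = (1/3)*1 = 1/3 ≈ 0.33333)
S(B, O) = 1/2 (S(B, O) = -1/2*(-1) = 1/2)
R(t, Y) = t**2 + Y/3 (R(t, Y) = t*t + Y/3 = t**2 + Y/3)
F = 166/3 (F = 2 - (5**2 + (1/3)*5)*(-4)/2 = 2 - (25 + 5/3)*(-4)/2 = 2 - 40*(-4)/3 = 2 - 1/2*(-320/3) = 2 + 160/3 = 166/3 ≈ 55.333)
96*((F*S(-2, -5))*(-3) - 9*0) = 96*(((166/3)*(1/2))*(-3) - 9*0) = 96*((83/3)*(-3) + 0) = 96*(-83 + 0) = 96*(-83) = -7968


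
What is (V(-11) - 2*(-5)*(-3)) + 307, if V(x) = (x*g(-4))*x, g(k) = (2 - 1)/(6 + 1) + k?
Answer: -1328/7 ≈ -189.71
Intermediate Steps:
g(k) = 1/7 + k
V(x) = -27*x**2/7 (V(x) = (x*(1/7 - 4))*x = (x*(-27/7))*x = (-27*x/7)*x = -27*x**2/7)
(V(-11) - 2*(-5)*(-3)) + 307 = (-27/7*(-11)**2 - 2*(-5)*(-3)) + 307 = (-27/7*121 + 10*(-3)) + 307 = (-3267/7 - 30) + 307 = -3477/7 + 307 = -1328/7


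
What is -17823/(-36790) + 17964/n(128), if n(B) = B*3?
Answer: 2140191/45280 ≈ 47.266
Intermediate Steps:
n(B) = 3*B
-17823/(-36790) + 17964/n(128) = -17823/(-36790) + 17964/((3*128)) = -17823*(-1/36790) + 17964/384 = 1371/2830 + 17964*(1/384) = 1371/2830 + 1497/32 = 2140191/45280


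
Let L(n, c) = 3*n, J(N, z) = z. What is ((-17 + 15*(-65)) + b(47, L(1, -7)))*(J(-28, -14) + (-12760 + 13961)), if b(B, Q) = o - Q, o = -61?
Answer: -1253472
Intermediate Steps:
b(B, Q) = -61 - Q
((-17 + 15*(-65)) + b(47, L(1, -7)))*(J(-28, -14) + (-12760 + 13961)) = ((-17 + 15*(-65)) + (-61 - 3))*(-14 + (-12760 + 13961)) = ((-17 - 975) + (-61 - 1*3))*(-14 + 1201) = (-992 + (-61 - 3))*1187 = (-992 - 64)*1187 = -1056*1187 = -1253472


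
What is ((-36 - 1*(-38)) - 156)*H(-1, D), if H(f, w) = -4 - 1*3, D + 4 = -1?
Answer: 1078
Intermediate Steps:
D = -5 (D = -4 - 1 = -5)
H(f, w) = -7 (H(f, w) = -4 - 3 = -7)
((-36 - 1*(-38)) - 156)*H(-1, D) = ((-36 - 1*(-38)) - 156)*(-7) = ((-36 + 38) - 156)*(-7) = (2 - 156)*(-7) = -154*(-7) = 1078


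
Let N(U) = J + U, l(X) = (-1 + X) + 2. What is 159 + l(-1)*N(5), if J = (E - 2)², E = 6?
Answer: 159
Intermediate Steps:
J = 16 (J = (6 - 2)² = 4² = 16)
l(X) = 1 + X
N(U) = 16 + U
159 + l(-1)*N(5) = 159 + (1 - 1)*(16 + 5) = 159 + 0*21 = 159 + 0 = 159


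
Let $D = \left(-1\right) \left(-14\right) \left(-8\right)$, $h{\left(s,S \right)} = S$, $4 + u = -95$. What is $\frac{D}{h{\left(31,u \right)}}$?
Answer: $\frac{112}{99} \approx 1.1313$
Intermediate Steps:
$u = -99$ ($u = -4 - 95 = -99$)
$D = -112$ ($D = 14 \left(-8\right) = -112$)
$\frac{D}{h{\left(31,u \right)}} = - \frac{112}{-99} = \left(-112\right) \left(- \frac{1}{99}\right) = \frac{112}{99}$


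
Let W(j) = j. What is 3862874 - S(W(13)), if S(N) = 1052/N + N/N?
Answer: 50216297/13 ≈ 3.8628e+6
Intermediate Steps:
S(N) = 1 + 1052/N (S(N) = 1052/N + 1 = 1 + 1052/N)
3862874 - S(W(13)) = 3862874 - (1052 + 13)/13 = 3862874 - 1065/13 = 50216297/13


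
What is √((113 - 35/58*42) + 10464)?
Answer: √8873942/29 ≈ 102.72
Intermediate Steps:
√((113 - 35/58*42) + 10464) = √((113 - 735/29) + 10464) = √(2542/29 + 10464) = √(305998/29) = √8873942/29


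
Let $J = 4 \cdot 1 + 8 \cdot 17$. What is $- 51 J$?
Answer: $-7140$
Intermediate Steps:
$J = 140$ ($J = 4 + 136 = 140$)
$- 51 J = \left(-51\right) 140 = -7140$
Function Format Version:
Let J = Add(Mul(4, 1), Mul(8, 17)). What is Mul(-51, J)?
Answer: -7140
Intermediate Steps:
J = 140 (J = Add(4, 136) = 140)
Mul(-51, J) = Mul(-51, 140) = -7140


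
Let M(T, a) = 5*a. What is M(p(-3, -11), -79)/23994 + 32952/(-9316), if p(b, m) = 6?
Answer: -198582527/55882026 ≈ -3.5536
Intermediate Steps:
M(p(-3, -11), -79)/23994 + 32952/(-9316) = (5*(-79))/23994 + 32952/(-9316) = -395*1/23994 + 32952*(-1/9316) = -395/23994 - 8238/2329 = -198582527/55882026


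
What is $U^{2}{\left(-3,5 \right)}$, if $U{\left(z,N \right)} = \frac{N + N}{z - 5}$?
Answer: $\frac{25}{16} \approx 1.5625$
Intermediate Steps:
$U{\left(z,N \right)} = \frac{2 N}{-5 + z}$
$U^{2}{\left(-3,5 \right)} = \left(2 \cdot 5 \frac{1}{-5 - 3}\right)^{2} = \left(2 \cdot 5 \frac{1}{-8}\right)^{2} = \left(2 \cdot 5 \left(- \frac{1}{8}\right)\right)^{2} = \left(- \frac{5}{4}\right)^{2} = \frac{25}{16}$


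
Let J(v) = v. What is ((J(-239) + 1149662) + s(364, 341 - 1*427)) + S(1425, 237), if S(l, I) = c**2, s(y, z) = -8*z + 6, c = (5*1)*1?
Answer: 1150142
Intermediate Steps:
c = 5 (c = 5*1 = 5)
s(y, z) = 6 - 8*z
S(l, I) = 25 (S(l, I) = 5**2 = 25)
((J(-239) + 1149662) + s(364, 341 - 1*427)) + S(1425, 237) = ((-239 + 1149662) + (6 - 8*(341 - 1*427))) + 25 = (1149423 + (6 - 8*(341 - 427))) + 25 = (1149423 + (6 - 8*(-86))) + 25 = (1149423 + (6 + 688)) + 25 = (1149423 + 694) + 25 = 1150117 + 25 = 1150142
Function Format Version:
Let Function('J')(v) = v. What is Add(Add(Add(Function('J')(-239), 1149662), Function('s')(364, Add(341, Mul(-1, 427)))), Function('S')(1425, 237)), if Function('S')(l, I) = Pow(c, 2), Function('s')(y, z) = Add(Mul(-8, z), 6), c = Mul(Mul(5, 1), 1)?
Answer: 1150142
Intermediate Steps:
c = 5 (c = Mul(5, 1) = 5)
Function('s')(y, z) = Add(6, Mul(-8, z))
Function('S')(l, I) = 25 (Function('S')(l, I) = Pow(5, 2) = 25)
Add(Add(Add(Function('J')(-239), 1149662), Function('s')(364, Add(341, Mul(-1, 427)))), Function('S')(1425, 237)) = Add(Add(Add(-239, 1149662), Add(6, Mul(-8, Add(341, Mul(-1, 427))))), 25) = Add(Add(1149423, Add(6, Mul(-8, Add(341, -427)))), 25) = Add(Add(1149423, Add(6, Mul(-8, -86))), 25) = Add(Add(1149423, Add(6, 688)), 25) = Add(Add(1149423, 694), 25) = Add(1150117, 25) = 1150142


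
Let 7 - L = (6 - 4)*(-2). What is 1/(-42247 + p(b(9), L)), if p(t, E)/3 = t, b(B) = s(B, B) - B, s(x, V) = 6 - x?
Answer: -1/42283 ≈ -2.3650e-5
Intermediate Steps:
L = 11 (L = 7 - (6 - 4)*(-2) = 7 - 2*(-2) = 7 - 1*(-4) = 7 + 4 = 11)
b(B) = 6 - 2*B (b(B) = (6 - B) - B = 6 - 2*B)
p(t, E) = 3*t
1/(-42247 + p(b(9), L)) = 1/(-42247 + 3*(6 - 2*9)) = 1/(-42247 + 3*(6 - 18)) = 1/(-42247 + 3*(-12)) = 1/(-42247 - 36) = 1/(-42283) = -1/42283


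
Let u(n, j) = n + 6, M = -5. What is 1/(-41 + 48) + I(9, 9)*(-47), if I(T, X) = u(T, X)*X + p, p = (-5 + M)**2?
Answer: -77314/7 ≈ -11045.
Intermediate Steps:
u(n, j) = 6 + n
p = 100 (p = (-5 - 5)**2 = (-10)**2 = 100)
I(T, X) = 100 + X*(6 + T) (I(T, X) = (6 + T)*X + 100 = X*(6 + T) + 100 = 100 + X*(6 + T))
1/(-41 + 48) + I(9, 9)*(-47) = 1/(-41 + 48) + (100 + 9*(6 + 9))*(-47) = 1/7 + (100 + 9*15)*(-47) = 1/7 + (100 + 135)*(-47) = 1/7 + 235*(-47) = 1/7 - 11045 = -77314/7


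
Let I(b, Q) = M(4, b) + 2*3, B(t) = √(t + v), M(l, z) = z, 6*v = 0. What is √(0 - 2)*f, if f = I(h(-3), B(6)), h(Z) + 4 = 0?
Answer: 2*I*√2 ≈ 2.8284*I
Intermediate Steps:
v = 0 (v = (⅙)*0 = 0)
h(Z) = -4 (h(Z) = -4 + 0 = -4)
B(t) = √t (B(t) = √(t + 0) = √t)
I(b, Q) = 6 + b (I(b, Q) = b + 2*3 = b + 6 = 6 + b)
f = 2 (f = 6 - 4 = 2)
√(0 - 2)*f = √(0 - 2)*2 = √(-2)*2 = (I*√2)*2 = 2*I*√2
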